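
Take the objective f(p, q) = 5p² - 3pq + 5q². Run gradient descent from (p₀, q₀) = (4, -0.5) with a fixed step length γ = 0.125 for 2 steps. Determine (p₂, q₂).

∇f = (10p - 3q, -3p + 10q)
Step 1: at (4, -0.5), ∇f = (41.5, -17) → (4, -0.5) − 0.125·(41.5, -17) = (-1.1875, 1.625)
Step 2: at (-1.1875, 1.625), ∇f = (-16.75, 19.8125) → (-1.1875, 1.625) − 0.125·(-16.75, 19.8125) = (0.90625, -0.8515625)

(0.90625, -0.8515625)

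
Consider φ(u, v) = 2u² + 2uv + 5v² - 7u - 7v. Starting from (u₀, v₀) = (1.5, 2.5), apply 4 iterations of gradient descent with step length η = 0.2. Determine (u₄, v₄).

(2.4664, 3.4216)

∇φ = (4u + 2v - 7, 2u + 10v - 7)
(u₁, v₁) = (1.5, 2.5) − 0.2·(4, 21) = (0.7, -1.7)
(u₂, v₂) = (0.7, -1.7) − 0.2·(-7.6, -22.6) = (2.22, 2.82)
(u₃, v₃) = (2.22, 2.82) − 0.2·(7.52, 25.64) = (0.716, -2.308)
(u₄, v₄) = (0.716, -2.308) − 0.2·(-8.752, -28.648) = (2.4664, 3.4216)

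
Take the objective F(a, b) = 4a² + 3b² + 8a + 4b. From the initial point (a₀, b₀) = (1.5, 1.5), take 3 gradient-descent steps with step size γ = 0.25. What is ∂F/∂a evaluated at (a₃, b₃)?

∇F = (8a + 8, 6b + 4)
Step 1: at (1.5, 1.5), ∇F = (20, 13) → (1.5, 1.5) − 0.25·(20, 13) = (-3.5, -1.75)
Step 2: at (-3.5, -1.75), ∇F = (-20, -6.5) → (-3.5, -1.75) − 0.25·(-20, -6.5) = (1.5, -0.125)
Step 3: at (1.5, -0.125), ∇F = (20, 3.25) → (1.5, -0.125) − 0.25·(20, 3.25) = (-3.5, -0.9375)
∂F/∂a at (-3.5, -0.9375) = -20

-20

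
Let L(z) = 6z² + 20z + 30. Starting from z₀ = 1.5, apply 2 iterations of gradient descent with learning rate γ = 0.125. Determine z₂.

L′(z) = 12z + 20
z₁ = 1.5 − 0.125·38 = -3.25
z₂ = -3.25 − 0.125·(-19) = -0.875

-0.875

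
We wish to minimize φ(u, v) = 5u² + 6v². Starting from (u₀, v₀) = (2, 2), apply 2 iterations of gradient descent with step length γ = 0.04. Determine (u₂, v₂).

(0.72, 0.5408)

∇φ = (10u, 12v)
(u₁, v₁) = (2, 2) − 0.04·(20, 24) = (1.2, 1.04)
(u₂, v₂) = (1.2, 1.04) − 0.04·(12, 12.48) = (0.72, 0.5408)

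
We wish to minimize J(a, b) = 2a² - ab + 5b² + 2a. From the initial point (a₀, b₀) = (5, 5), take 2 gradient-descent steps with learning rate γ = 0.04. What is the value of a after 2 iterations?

3.6768

∇J = (4a - b + 2, -a + 10b)
(a₁, b₁) = (5, 5) − 0.04·(17, 45) = (4.32, 3.2)
(a₂, b₂) = (4.32, 3.2) − 0.04·(16.08, 27.68) = (3.6768, 2.0928)
a = 3.6768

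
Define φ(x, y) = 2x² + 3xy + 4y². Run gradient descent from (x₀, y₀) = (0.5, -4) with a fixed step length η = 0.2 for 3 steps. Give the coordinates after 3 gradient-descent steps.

(1.504, 2.112)

∇φ = (4x + 3y, 3x + 8y)
Step 1: at (0.5, -4), ∇φ = (-10, -30.5) → (0.5, -4) − 0.2·(-10, -30.5) = (2.5, 2.1)
Step 2: at (2.5, 2.1), ∇φ = (16.3, 24.3) → (2.5, 2.1) − 0.2·(16.3, 24.3) = (-0.76, -2.76)
Step 3: at (-0.76, -2.76), ∇φ = (-11.32, -24.36) → (-0.76, -2.76) − 0.2·(-11.32, -24.36) = (1.504, 2.112)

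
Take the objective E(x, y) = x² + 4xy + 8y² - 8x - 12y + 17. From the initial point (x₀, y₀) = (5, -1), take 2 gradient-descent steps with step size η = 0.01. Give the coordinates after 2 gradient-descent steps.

∇E = (2x + 4y - 8, 4x + 16y - 12)
Step 1: at (5, -1), ∇E = (-2, -8) → (5, -1) − 0.01·(-2, -8) = (5.02, -0.92)
Step 2: at (5.02, -0.92), ∇E = (-1.64, -6.64) → (5.02, -0.92) − 0.01·(-1.64, -6.64) = (5.0364, -0.8536)

(5.0364, -0.8536)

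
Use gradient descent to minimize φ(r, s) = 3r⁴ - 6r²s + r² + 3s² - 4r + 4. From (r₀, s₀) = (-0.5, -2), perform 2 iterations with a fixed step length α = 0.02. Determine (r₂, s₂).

∇φ = (12r³ - 12rs + 2r - 4, -6r² + 6s)
(r₁, s₁) = (-0.5, -2) − 0.02·(-18.5, -13.5) = (-0.13, -1.73)
(r₂, s₂) = (-0.13, -1.73) − 0.02·(-6.985164, -10.4814) = (0.00970328, -1.520372)

(0.00970328, -1.520372)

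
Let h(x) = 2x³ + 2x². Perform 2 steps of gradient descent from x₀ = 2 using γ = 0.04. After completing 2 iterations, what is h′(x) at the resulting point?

h′(x) = 6x² + 4x
x₁ = 2 − 0.04·32 = 0.72
x₂ = 0.72 − 0.04·5.9904 = 0.480384
h′(x) at (0.480384) = 3.306148724736

3.306148724736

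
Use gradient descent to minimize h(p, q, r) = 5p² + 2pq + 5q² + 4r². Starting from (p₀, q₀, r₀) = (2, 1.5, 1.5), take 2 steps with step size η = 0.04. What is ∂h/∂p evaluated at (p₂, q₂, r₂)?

∇h = (10p + 2q, 2p + 10q, 8r)
Step 1: at (2, 1.5, 1.5), ∇h = (23, 19, 12) → (2, 1.5, 1.5) − 0.04·(23, 19, 12) = (1.08, 0.74, 1.02)
Step 2: at (1.08, 0.74, 1.02), ∇h = (12.28, 9.56, 8.16) → (1.08, 0.74, 1.02) − 0.04·(12.28, 9.56, 8.16) = (0.5888, 0.3576, 0.6936)
∂h/∂p at (0.5888, 0.3576, 0.6936) = 6.6032

6.6032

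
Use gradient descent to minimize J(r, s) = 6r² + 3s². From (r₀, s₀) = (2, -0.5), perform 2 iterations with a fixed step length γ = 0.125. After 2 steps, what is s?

∇J = (12r, 6s)
(r₁, s₁) = (2, -0.5) − 0.125·(24, -3) = (-1, -0.125)
(r₂, s₂) = (-1, -0.125) − 0.125·(-12, -0.75) = (0.5, -0.03125)
s = -0.03125

-0.03125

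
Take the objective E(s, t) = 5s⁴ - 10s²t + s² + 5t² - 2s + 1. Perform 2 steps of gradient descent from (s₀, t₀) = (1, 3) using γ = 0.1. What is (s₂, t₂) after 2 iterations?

(-235.8, 25)

∇E = (20s³ - 20st + 2s - 2, -10s² + 10t)
(s₁, t₁) = (1, 3) − 0.1·(-40, 20) = (5, 1)
(s₂, t₂) = (5, 1) − 0.1·(2408, -240) = (-235.8, 25)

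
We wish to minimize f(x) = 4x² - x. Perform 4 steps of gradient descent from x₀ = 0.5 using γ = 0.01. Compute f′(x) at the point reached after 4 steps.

2.14917888

f′(x) = 8x - 1
x₁ = 0.5 − 0.01·3 = 0.47
x₂ = 0.47 − 0.01·2.76 = 0.4424
x₃ = 0.4424 − 0.01·2.5392 = 0.417008
x₄ = 0.417008 − 0.01·2.336064 = 0.39364736
f′(x) at (0.39364736) = 2.14917888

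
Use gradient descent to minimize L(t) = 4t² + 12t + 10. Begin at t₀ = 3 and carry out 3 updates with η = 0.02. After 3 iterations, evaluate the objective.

29.455140560896

L′(t) = 8t + 12
Step 1: L′(3) = 36; t₁ = 3 − 0.02·36 = 2.28
Step 2: L′(2.28) = 30.24; t₂ = 2.28 − 0.02·30.24 = 1.6752
Step 3: L′(1.6752) = 25.4016; t₃ = 1.6752 − 0.02·25.4016 = 1.167168
L(1.167168) = 29.455140560896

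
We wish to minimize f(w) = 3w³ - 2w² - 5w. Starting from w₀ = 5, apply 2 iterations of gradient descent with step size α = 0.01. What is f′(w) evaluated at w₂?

f′(w) = 9w² - 4w - 5
w₁ = 5 − 0.01·200 = 3
w₂ = 3 − 0.01·64 = 2.36
f′(w) at (2.36) = 35.6864

35.6864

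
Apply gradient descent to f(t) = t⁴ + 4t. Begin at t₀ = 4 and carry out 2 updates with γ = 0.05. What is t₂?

136.6

f′(t) = 4t³ + 4
t₁ = 4 − 0.05·260 = -9
t₂ = -9 − 0.05·(-2912) = 136.6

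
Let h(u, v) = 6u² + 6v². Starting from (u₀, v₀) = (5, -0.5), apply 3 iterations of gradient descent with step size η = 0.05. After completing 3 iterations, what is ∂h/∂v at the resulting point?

-0.384

∇h = (12u, 12v)
Step 1: at (5, -0.5), ∇h = (60, -6) → (5, -0.5) − 0.05·(60, -6) = (2, -0.2)
Step 2: at (2, -0.2), ∇h = (24, -2.4) → (2, -0.2) − 0.05·(24, -2.4) = (0.8, -0.08)
Step 3: at (0.8, -0.08), ∇h = (9.6, -0.96) → (0.8, -0.08) − 0.05·(9.6, -0.96) = (0.32, -0.032)
∂h/∂v at (0.32, -0.032) = -0.384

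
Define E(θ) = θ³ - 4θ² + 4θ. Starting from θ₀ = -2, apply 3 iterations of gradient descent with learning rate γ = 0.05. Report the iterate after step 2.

E′(θ) = 3θ² - 8θ + 4
θ₁ = -2 − 0.05·32 = -3.6
θ₂ = -3.6 − 0.05·71.68 = -7.184

-7.184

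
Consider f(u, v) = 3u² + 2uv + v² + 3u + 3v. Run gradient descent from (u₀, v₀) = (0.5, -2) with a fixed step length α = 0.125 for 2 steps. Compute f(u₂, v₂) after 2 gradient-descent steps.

-2.1171875

∇f = (6u + 2v + 3, 2u + 2v + 3)
(u₁, v₁) = (0.5, -2) − 0.125·(2, 0) = (0.25, -2)
(u₂, v₂) = (0.25, -2) − 0.125·(0.5, -0.5) = (0.1875, -1.9375)
f(0.1875, -1.9375) = -2.1171875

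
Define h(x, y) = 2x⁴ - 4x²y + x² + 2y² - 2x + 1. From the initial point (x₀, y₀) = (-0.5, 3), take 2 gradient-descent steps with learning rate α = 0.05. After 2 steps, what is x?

-1.3004

∇h = (8x³ - 8xy + 2x - 2, -4x² + 4y)
Step 1: at (-0.5, 3), ∇h = (8, 11) → (-0.5, 3) − 0.05·(8, 11) = (-0.9, 2.45)
Step 2: at (-0.9, 2.45), ∇h = (8.008, 6.56) → (-0.9, 2.45) − 0.05·(8.008, 6.56) = (-1.3004, 2.122)
x = -1.3004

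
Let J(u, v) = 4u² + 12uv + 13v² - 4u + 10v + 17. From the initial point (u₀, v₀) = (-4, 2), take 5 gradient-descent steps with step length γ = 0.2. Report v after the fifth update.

-920.03456

∇J = (8u + 12v - 4, 12u + 26v + 10)
Step 1: at (-4, 2), ∇J = (-12, 14) → (-4, 2) − 0.2·(-12, 14) = (-1.6, -0.8)
Step 2: at (-1.6, -0.8), ∇J = (-26.4, -30) → (-1.6, -0.8) − 0.2·(-26.4, -30) = (3.68, 5.2)
Step 3: at (3.68, 5.2), ∇J = (87.84, 189.36) → (3.68, 5.2) − 0.2·(87.84, 189.36) = (-13.888, -32.672)
Step 4: at (-13.888, -32.672), ∇J = (-507.168, -1006.128) → (-13.888, -32.672) − 0.2·(-507.168, -1006.128) = (87.5456, 168.5536)
Step 5: at (87.5456, 168.5536), ∇J = (2719.008, 5442.9408) → (87.5456, 168.5536) − 0.2·(2719.008, 5442.9408) = (-456.256, -920.03456)
v = -920.03456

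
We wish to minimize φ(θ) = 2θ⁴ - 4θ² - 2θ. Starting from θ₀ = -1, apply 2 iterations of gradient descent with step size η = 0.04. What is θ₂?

-0.88521984

φ′(θ) = 8θ³ - 8θ - 2
θ₁ = -1 − 0.04·(-2) = -0.92
θ₂ = -0.92 − 0.04·(-0.869504) = -0.88521984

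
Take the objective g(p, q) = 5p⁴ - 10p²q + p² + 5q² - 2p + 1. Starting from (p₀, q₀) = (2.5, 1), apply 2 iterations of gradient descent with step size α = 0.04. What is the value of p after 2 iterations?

400.7818624

∇g = (20p³ - 20pq + 2p - 2, -10p² + 10q)
(p₁, q₁) = (2.5, 1) − 0.04·(265.5, -52.5) = (-8.12, 3.1)
(p₂, q₂) = (-8.12, 3.1) − 0.04·(-10222.54656, -628.344) = (400.7818624, 28.23376)
p = 400.7818624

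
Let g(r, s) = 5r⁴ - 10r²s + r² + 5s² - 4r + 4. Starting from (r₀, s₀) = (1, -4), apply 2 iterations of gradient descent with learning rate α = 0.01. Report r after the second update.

∇g = (20r³ - 20rs + 2r - 4, -10r² + 10s)
(r₁, s₁) = (1, -4) − 0.01·(98, -50) = (0.02, -3.5)
(r₂, s₂) = (0.02, -3.5) − 0.01·(-2.55984, -35.004) = (0.0455984, -3.14996)
r = 0.0455984

0.0455984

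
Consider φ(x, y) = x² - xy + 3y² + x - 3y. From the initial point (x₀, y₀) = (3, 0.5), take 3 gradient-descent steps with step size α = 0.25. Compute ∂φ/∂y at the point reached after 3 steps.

∇φ = (2x - y + 1, -x + 6y - 3)
Step 1: at (3, 0.5), ∇φ = (6.5, -3) → (3, 0.5) − 0.25·(6.5, -3) = (1.375, 1.25)
Step 2: at (1.375, 1.25), ∇φ = (2.5, 3.125) → (1.375, 1.25) − 0.25·(2.5, 3.125) = (0.75, 0.46875)
Step 3: at (0.75, 0.46875), ∇φ = (2.03125, -0.9375) → (0.75, 0.46875) − 0.25·(2.03125, -0.9375) = (0.2421875, 0.703125)
∂φ/∂y at (0.2421875, 0.703125) = 0.9765625

0.9765625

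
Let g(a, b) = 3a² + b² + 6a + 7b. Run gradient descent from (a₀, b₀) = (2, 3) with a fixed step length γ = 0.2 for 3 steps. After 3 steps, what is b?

-2.096

∇g = (6a + 6, 2b + 7)
Step 1: at (2, 3), ∇g = (18, 13) → (2, 3) − 0.2·(18, 13) = (-1.6, 0.4)
Step 2: at (-1.6, 0.4), ∇g = (-3.6, 7.8) → (-1.6, 0.4) − 0.2·(-3.6, 7.8) = (-0.88, -1.16)
Step 3: at (-0.88, -1.16), ∇g = (0.72, 4.68) → (-0.88, -1.16) − 0.2·(0.72, 4.68) = (-1.024, -2.096)
b = -2.096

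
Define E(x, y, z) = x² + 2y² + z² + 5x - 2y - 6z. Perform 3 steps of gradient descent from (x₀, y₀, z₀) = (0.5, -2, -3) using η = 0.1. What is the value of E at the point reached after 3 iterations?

∇E = (2x + 5, 4y - 2, 2z - 6)
(x₁, y₁, z₁) = (0.5, -2, -3) − 0.1·(6, -10, -12) = (-0.1, -1, -1.8)
(x₂, y₂, z₂) = (-0.1, -1, -1.8) − 0.1·(4.8, -6, -9.6) = (-0.58, -0.4, -0.84)
(x₃, y₃, z₃) = (-0.58, -0.4, -0.84) − 0.1·(3.84, -3.6, -7.68) = (-0.964, -0.04, -0.072)
E(-0.964, -0.04, -0.072) = -3.37032

-3.37032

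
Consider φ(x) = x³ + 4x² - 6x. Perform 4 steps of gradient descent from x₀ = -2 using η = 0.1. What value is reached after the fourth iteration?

φ′(x) = 3x² + 8x - 6
Step 1: φ′(-2) = -10; x₁ = -2 − 0.1·(-10) = -1
Step 2: φ′(-1) = -11; x₂ = -1 − 0.1·(-11) = 0.1
Step 3: φ′(0.1) = -5.17; x₃ = 0.1 − 0.1·(-5.17) = 0.617
Step 4: φ′(0.617) = 0.078067; x₄ = 0.617 − 0.1·0.078067 = 0.6091933

0.6091933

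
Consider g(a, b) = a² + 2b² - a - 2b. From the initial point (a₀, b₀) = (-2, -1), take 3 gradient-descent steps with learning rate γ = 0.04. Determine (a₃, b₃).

∇g = (2a - 1, 4b - 2)
(a₁, b₁) = (-2, -1) − 0.04·(-5, -6) = (-1.8, -0.76)
(a₂, b₂) = (-1.8, -0.76) − 0.04·(-4.6, -5.04) = (-1.616, -0.5584)
(a₃, b₃) = (-1.616, -0.5584) − 0.04·(-4.232, -4.2336) = (-1.44672, -0.389056)

(-1.44672, -0.389056)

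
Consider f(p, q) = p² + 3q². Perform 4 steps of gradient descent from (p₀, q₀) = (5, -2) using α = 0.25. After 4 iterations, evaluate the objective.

∇f = (2p, 6q)
(p₁, q₁) = (5, -2) − 0.25·(10, -12) = (2.5, 1)
(p₂, q₂) = (2.5, 1) − 0.25·(5, 6) = (1.25, -0.5)
(p₃, q₃) = (1.25, -0.5) − 0.25·(2.5, -3) = (0.625, 0.25)
(p₄, q₄) = (0.625, 0.25) − 0.25·(1.25, 1.5) = (0.3125, -0.125)
f(0.3125, -0.125) = 0.14453125

0.14453125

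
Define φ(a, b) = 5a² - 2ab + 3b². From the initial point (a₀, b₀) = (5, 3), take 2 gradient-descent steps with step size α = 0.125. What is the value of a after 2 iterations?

∇φ = (10a - 2b, -2a + 6b)
(a₁, b₁) = (5, 3) − 0.125·(44, 8) = (-0.5, 2)
(a₂, b₂) = (-0.5, 2) − 0.125·(-9, 13) = (0.625, 0.375)
a = 0.625

0.625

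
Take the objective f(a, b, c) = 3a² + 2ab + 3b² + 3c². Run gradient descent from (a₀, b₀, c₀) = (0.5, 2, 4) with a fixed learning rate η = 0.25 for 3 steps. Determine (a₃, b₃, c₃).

∇f = (6a + 2b, 2a + 6b, 6c)
Step 1: at (0.5, 2, 4), ∇f = (7, 13, 24) → (0.5, 2, 4) − 0.25·(7, 13, 24) = (-1.25, -1.25, -2)
Step 2: at (-1.25, -1.25, -2), ∇f = (-10, -10, -12) → (-1.25, -1.25, -2) − 0.25·(-10, -10, -12) = (1.25, 1.25, 1)
Step 3: at (1.25, 1.25, 1), ∇f = (10, 10, 6) → (1.25, 1.25, 1) − 0.25·(10, 10, 6) = (-1.25, -1.25, -0.5)

(-1.25, -1.25, -0.5)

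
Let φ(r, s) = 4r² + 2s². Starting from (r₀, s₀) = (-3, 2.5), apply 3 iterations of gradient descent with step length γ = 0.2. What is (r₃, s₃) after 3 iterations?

∇φ = (8r, 4s)
Step 1: at (-3, 2.5), ∇φ = (-24, 10) → (-3, 2.5) − 0.2·(-24, 10) = (1.8, 0.5)
Step 2: at (1.8, 0.5), ∇φ = (14.4, 2) → (1.8, 0.5) − 0.2·(14.4, 2) = (-1.08, 0.1)
Step 3: at (-1.08, 0.1), ∇φ = (-8.64, 0.4) → (-1.08, 0.1) − 0.2·(-8.64, 0.4) = (0.648, 0.02)

(0.648, 0.02)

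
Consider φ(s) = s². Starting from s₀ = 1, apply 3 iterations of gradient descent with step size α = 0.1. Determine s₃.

0.512

φ′(s) = 2s
Step 1: φ′(1) = 2; s₁ = 1 − 0.1·2 = 0.8
Step 2: φ′(0.8) = 1.6; s₂ = 0.8 − 0.1·1.6 = 0.64
Step 3: φ′(0.64) = 1.28; s₃ = 0.64 − 0.1·1.28 = 0.512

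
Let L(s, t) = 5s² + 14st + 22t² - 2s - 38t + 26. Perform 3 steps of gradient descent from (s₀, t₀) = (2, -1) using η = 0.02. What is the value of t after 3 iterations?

∇L = (10s + 14t - 2, 14s + 44t - 38)
(s₁, t₁) = (2, -1) − 0.02·(4, -54) = (1.92, 0.08)
(s₂, t₂) = (1.92, 0.08) − 0.02·(18.32, -7.6) = (1.5536, 0.232)
(s₃, t₃) = (1.5536, 0.232) − 0.02·(16.784, -6.0416) = (1.21792, 0.352832)
t = 0.352832

0.352832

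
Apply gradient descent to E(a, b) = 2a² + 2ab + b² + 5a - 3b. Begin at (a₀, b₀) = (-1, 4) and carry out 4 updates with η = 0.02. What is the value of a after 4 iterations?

-1.62593152

∇E = (4a + 2b + 5, 2a + 2b - 3)
Step 1: at (-1, 4), ∇E = (9, 3) → (-1, 4) − 0.02·(9, 3) = (-1.18, 3.94)
Step 2: at (-1.18, 3.94), ∇E = (8.16, 2.52) → (-1.18, 3.94) − 0.02·(8.16, 2.52) = (-1.3432, 3.8896)
Step 3: at (-1.3432, 3.8896), ∇E = (7.4064, 2.0928) → (-1.3432, 3.8896) − 0.02·(7.4064, 2.0928) = (-1.491328, 3.847744)
Step 4: at (-1.491328, 3.847744), ∇E = (6.730176, 1.712832) → (-1.491328, 3.847744) − 0.02·(6.730176, 1.712832) = (-1.62593152, 3.81348736)
a = -1.62593152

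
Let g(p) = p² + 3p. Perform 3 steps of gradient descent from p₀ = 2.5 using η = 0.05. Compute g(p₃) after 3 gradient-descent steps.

6.253056

g′(p) = 2p + 3
p₁ = 2.5 − 0.05·8 = 2.1
p₂ = 2.1 − 0.05·7.2 = 1.74
p₃ = 1.74 − 0.05·6.48 = 1.416
g(1.416) = 6.253056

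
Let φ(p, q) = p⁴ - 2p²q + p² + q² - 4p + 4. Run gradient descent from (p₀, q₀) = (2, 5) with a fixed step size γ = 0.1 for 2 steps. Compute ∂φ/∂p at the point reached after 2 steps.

9.225169272832

∇φ = (4p³ - 4pq + 2p - 4, -2p² + 2q)
(p₁, q₁) = (2, 5) − 0.1·(-8, 2) = (2.8, 4.8)
(p₂, q₂) = (2.8, 4.8) − 0.1·(35.648, -6.08) = (-0.7648, 5.408)
∂φ/∂p at (-0.7648, 5.408) = 9.225169272832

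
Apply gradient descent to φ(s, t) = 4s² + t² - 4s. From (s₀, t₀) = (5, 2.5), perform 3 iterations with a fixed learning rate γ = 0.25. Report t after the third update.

∇φ = (8s - 4, 2t)
Step 1: at (5, 2.5), ∇φ = (36, 5) → (5, 2.5) − 0.25·(36, 5) = (-4, 1.25)
Step 2: at (-4, 1.25), ∇φ = (-36, 2.5) → (-4, 1.25) − 0.25·(-36, 2.5) = (5, 0.625)
Step 3: at (5, 0.625), ∇φ = (36, 1.25) → (5, 0.625) − 0.25·(36, 1.25) = (-4, 0.3125)
t = 0.3125

0.3125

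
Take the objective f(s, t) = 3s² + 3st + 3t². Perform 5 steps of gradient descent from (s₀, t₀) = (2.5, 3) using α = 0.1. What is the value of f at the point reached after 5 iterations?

0.005296417725

∇f = (6s + 3t, 3s + 6t)
(s₁, t₁) = (2.5, 3) − 0.1·(24, 25.5) = (0.1, 0.45)
(s₂, t₂) = (0.1, 0.45) − 0.1·(1.95, 3) = (-0.095, 0.15)
(s₃, t₃) = (-0.095, 0.15) − 0.1·(-0.12, 0.615) = (-0.083, 0.0885)
(s₄, t₄) = (-0.083, 0.0885) − 0.1·(-0.2325, 0.282) = (-0.05975, 0.0603)
(s₅, t₅) = (-0.05975, 0.0603) − 0.1·(-0.1776, 0.18255) = (-0.04199, 0.042045)
f(-0.04199, 0.042045) = 0.005296417725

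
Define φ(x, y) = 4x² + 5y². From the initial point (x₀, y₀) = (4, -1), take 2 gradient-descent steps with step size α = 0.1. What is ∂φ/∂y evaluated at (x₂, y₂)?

∇φ = (8x, 10y)
Step 1: at (4, -1), ∇φ = (32, -10) → (4, -1) − 0.1·(32, -10) = (0.8, 0)
Step 2: at (0.8, 0), ∇φ = (6.4, 0) → (0.8, 0) − 0.1·(6.4, 0) = (0.16, 0)
∂φ/∂y at (0.16, 0) = 0

0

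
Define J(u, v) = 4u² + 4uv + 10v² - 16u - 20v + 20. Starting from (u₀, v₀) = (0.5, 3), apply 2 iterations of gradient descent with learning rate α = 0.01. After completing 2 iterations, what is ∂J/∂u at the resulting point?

-2.8896

∇J = (8u + 4v - 16, 4u + 20v - 20)
(u₁, v₁) = (0.5, 3) − 0.01·(0, 42) = (0.5, 2.58)
(u₂, v₂) = (0.5, 2.58) − 0.01·(-1.68, 33.6) = (0.5168, 2.244)
∂J/∂u at (0.5168, 2.244) = -2.8896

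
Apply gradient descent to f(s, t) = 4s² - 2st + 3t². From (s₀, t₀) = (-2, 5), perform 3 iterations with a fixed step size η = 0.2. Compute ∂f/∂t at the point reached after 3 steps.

∇f = (8s - 2t, -2s + 6t)
(s₁, t₁) = (-2, 5) − 0.2·(-26, 34) = (3.2, -1.8)
(s₂, t₂) = (3.2, -1.8) − 0.2·(29.2, -17.2) = (-2.64, 1.64)
(s₃, t₃) = (-2.64, 1.64) − 0.2·(-24.4, 15.12) = (2.24, -1.384)
∂f/∂t at (2.24, -1.384) = -12.784

-12.784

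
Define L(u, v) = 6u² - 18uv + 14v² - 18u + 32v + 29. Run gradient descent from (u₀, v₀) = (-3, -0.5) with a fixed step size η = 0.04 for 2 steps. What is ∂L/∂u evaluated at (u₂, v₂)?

-14.76

∇L = (12u - 18v - 18, -18u + 28v + 32)
(u₁, v₁) = (-3, -0.5) − 0.04·(-45, 72) = (-1.2, -3.38)
(u₂, v₂) = (-1.2, -3.38) − 0.04·(28.44, -41.04) = (-2.3376, -1.7384)
∂L/∂u at (-2.3376, -1.7384) = -14.76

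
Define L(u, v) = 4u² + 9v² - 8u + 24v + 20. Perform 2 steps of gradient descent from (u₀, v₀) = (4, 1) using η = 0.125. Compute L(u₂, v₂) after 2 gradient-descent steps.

119.62890625

∇L = (8u - 8, 18v + 24)
Step 1: at (4, 1), ∇L = (24, 42) → (4, 1) − 0.125·(24, 42) = (1, -4.25)
Step 2: at (1, -4.25), ∇L = (0, -52.5) → (1, -4.25) − 0.125·(0, -52.5) = (1, 2.3125)
L(1, 2.3125) = 119.62890625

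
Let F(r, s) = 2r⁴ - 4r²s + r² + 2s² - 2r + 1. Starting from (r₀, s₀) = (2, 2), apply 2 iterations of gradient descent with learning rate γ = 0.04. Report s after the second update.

2.014336

∇F = (8r³ - 8rs + 2r - 2, -4r² + 4s)
Step 1: at (2, 2), ∇F = (34, -8) → (2, 2) − 0.04·(34, -8) = (0.64, 2.32)
Step 2: at (0.64, 2.32), ∇F = (-10.501248, 7.6416) → (0.64, 2.32) − 0.04·(-10.501248, 7.6416) = (1.06004992, 2.014336)
s = 2.014336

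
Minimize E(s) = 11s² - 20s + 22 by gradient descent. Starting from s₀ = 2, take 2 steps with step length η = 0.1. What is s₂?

E′(s) = 22s - 20
Step 1: E′(2) = 24; s₁ = 2 − 0.1·24 = -0.4
Step 2: E′(-0.4) = -28.8; s₂ = -0.4 − 0.1·(-28.8) = 2.48

2.48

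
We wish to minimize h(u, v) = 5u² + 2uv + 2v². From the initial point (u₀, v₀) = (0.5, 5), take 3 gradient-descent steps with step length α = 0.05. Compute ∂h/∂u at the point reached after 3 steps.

-0.585

∇h = (10u + 2v, 2u + 4v)
Step 1: at (0.5, 5), ∇h = (15, 21) → (0.5, 5) − 0.05·(15, 21) = (-0.25, 3.95)
Step 2: at (-0.25, 3.95), ∇h = (5.4, 15.3) → (-0.25, 3.95) − 0.05·(5.4, 15.3) = (-0.52, 3.185)
Step 3: at (-0.52, 3.185), ∇h = (1.17, 11.7) → (-0.52, 3.185) − 0.05·(1.17, 11.7) = (-0.5785, 2.6)
∂h/∂u at (-0.5785, 2.6) = -0.585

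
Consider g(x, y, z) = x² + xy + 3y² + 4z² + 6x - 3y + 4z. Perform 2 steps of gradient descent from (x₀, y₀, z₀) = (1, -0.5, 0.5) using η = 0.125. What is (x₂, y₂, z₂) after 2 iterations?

∇g = (2x + y + 6, x + 6y - 3, 8z + 4)
Step 1: at (1, -0.5, 0.5), ∇g = (7.5, -5, 8) → (1, -0.5, 0.5) − 0.125·(7.5, -5, 8) = (0.0625, 0.125, -0.5)
Step 2: at (0.0625, 0.125, -0.5), ∇g = (6.25, -2.1875, 0) → (0.0625, 0.125, -0.5) − 0.125·(6.25, -2.1875, 0) = (-0.71875, 0.3984375, -0.5)

(-0.71875, 0.3984375, -0.5)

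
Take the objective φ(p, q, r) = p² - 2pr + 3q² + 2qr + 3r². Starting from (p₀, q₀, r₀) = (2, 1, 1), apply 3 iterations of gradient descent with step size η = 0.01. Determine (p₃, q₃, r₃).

(1.93888, 0.776392, 0.890464)

∇φ = (2p - 2r, 6q + 2r, -2p + 2q + 6r)
(p₁, q₁, r₁) = (2, 1, 1) − 0.01·(2, 8, 4) = (1.98, 0.92, 0.96)
(p₂, q₂, r₂) = (1.98, 0.92, 0.96) − 0.01·(2.04, 7.44, 3.64) = (1.9596, 0.8456, 0.9236)
(p₃, q₃, r₃) = (1.9596, 0.8456, 0.9236) − 0.01·(2.072, 6.9208, 3.3136) = (1.93888, 0.776392, 0.890464)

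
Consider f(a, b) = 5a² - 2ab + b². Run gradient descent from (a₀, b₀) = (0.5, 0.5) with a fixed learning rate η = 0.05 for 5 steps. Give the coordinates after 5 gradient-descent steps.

(0.10176, 0.39136)

∇f = (10a - 2b, -2a + 2b)
(a₁, b₁) = (0.5, 0.5) − 0.05·(4, 0) = (0.3, 0.5)
(a₂, b₂) = (0.3, 0.5) − 0.05·(2, 0.4) = (0.2, 0.48)
(a₃, b₃) = (0.2, 0.48) − 0.05·(1.04, 0.56) = (0.148, 0.452)
(a₄, b₄) = (0.148, 0.452) − 0.05·(0.576, 0.608) = (0.1192, 0.4216)
(a₅, b₅) = (0.1192, 0.4216) − 0.05·(0.3488, 0.6048) = (0.10176, 0.39136)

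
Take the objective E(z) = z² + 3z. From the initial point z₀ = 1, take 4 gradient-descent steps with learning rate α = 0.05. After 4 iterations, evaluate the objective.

0.4404200625

E′(z) = 2z + 3
z₁ = 1 − 0.05·5 = 0.75
z₂ = 0.75 − 0.05·4.5 = 0.525
z₃ = 0.525 − 0.05·4.05 = 0.3225
z₄ = 0.3225 − 0.05·3.645 = 0.14025
E(0.14025) = 0.4404200625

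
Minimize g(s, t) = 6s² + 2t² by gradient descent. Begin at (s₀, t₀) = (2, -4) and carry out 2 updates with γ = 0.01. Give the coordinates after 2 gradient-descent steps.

(1.5488, -3.6864)

∇g = (12s, 4t)
Step 1: at (2, -4), ∇g = (24, -16) → (2, -4) − 0.01·(24, -16) = (1.76, -3.84)
Step 2: at (1.76, -3.84), ∇g = (21.12, -15.36) → (1.76, -3.84) − 0.01·(21.12, -15.36) = (1.5488, -3.6864)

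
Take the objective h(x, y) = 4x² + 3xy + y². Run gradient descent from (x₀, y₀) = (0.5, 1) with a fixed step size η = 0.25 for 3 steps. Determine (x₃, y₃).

(-1.90625, -0.3671875)

∇h = (8x + 3y, 3x + 2y)
(x₁, y₁) = (0.5, 1) − 0.25·(7, 3.5) = (-1.25, 0.125)
(x₂, y₂) = (-1.25, 0.125) − 0.25·(-9.625, -3.5) = (1.15625, 1)
(x₃, y₃) = (1.15625, 1) − 0.25·(12.25, 5.46875) = (-1.90625, -0.3671875)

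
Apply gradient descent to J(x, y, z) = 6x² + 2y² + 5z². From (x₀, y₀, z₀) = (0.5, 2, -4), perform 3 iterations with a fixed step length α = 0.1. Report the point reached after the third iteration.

(-0.004, 0.432, 0)

∇J = (12x, 4y, 10z)
Step 1: at (0.5, 2, -4), ∇J = (6, 8, -40) → (0.5, 2, -4) − 0.1·(6, 8, -40) = (-0.1, 1.2, 0)
Step 2: at (-0.1, 1.2, 0), ∇J = (-1.2, 4.8, 0) → (-0.1, 1.2, 0) − 0.1·(-1.2, 4.8, 0) = (0.02, 0.72, 0)
Step 3: at (0.02, 0.72, 0), ∇J = (0.24, 2.88, 0) → (0.02, 0.72, 0) − 0.1·(0.24, 2.88, 0) = (-0.004, 0.432, 0)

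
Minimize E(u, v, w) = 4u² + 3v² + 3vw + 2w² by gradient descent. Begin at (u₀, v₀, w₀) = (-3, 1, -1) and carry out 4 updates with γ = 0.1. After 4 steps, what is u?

∇E = (8u, 6v + 3w, 3v + 4w)
(u₁, v₁, w₁) = (-3, 1, -1) − 0.1·(-24, 3, -1) = (-0.6, 0.7, -0.9)
(u₂, v₂, w₂) = (-0.6, 0.7, -0.9) − 0.1·(-4.8, 1.5, -1.5) = (-0.12, 0.55, -0.75)
(u₃, v₃, w₃) = (-0.12, 0.55, -0.75) − 0.1·(-0.96, 1.05, -1.35) = (-0.024, 0.445, -0.615)
(u₄, v₄, w₄) = (-0.024, 0.445, -0.615) − 0.1·(-0.192, 0.825, -1.125) = (-0.0048, 0.3625, -0.5025)
u = -0.0048

-0.0048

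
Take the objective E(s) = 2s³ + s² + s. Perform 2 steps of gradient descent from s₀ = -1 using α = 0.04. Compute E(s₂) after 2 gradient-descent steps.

-5.881263030272

E′(s) = 6s² + 2s + 1
s₁ = -1 − 0.04·5 = -1.2
s₂ = -1.2 − 0.04·7.24 = -1.4896
E(-1.4896) = -5.881263030272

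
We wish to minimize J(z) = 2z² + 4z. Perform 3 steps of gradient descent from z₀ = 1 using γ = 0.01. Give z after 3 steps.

0.769472

J′(z) = 4z + 4
z₁ = 1 − 0.01·8 = 0.92
z₂ = 0.92 − 0.01·7.68 = 0.8432
z₃ = 0.8432 − 0.01·7.3728 = 0.769472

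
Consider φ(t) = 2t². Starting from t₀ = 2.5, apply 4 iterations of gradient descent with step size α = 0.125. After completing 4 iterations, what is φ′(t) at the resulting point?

φ′(t) = 4t
Step 1: φ′(2.5) = 10; t₁ = 2.5 − 0.125·10 = 1.25
Step 2: φ′(1.25) = 5; t₂ = 1.25 − 0.125·5 = 0.625
Step 3: φ′(0.625) = 2.5; t₃ = 0.625 − 0.125·2.5 = 0.3125
Step 4: φ′(0.3125) = 1.25; t₄ = 0.3125 − 0.125·1.25 = 0.15625
φ′(t) at (0.15625) = 0.625

0.625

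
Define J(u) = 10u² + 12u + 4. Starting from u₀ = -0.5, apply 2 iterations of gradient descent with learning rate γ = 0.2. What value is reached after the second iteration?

0.3

J′(u) = 20u + 12
Step 1: J′(-0.5) = 2; u₁ = -0.5 − 0.2·2 = -0.9
Step 2: J′(-0.9) = -6; u₂ = -0.9 − 0.2·(-6) = 0.3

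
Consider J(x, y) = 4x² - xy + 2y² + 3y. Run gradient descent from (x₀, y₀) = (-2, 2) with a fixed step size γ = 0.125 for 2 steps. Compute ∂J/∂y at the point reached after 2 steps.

∇J = (8x - y, -x + 4y + 3)
Step 1: at (-2, 2), ∇J = (-18, 13) → (-2, 2) − 0.125·(-18, 13) = (0.25, 0.375)
Step 2: at (0.25, 0.375), ∇J = (1.625, 4.25) → (0.25, 0.375) − 0.125·(1.625, 4.25) = (0.046875, -0.15625)
∂J/∂y at (0.046875, -0.15625) = 2.328125

2.328125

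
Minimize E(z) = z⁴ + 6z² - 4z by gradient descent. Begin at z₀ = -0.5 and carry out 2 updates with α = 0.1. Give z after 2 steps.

0.22345

E′(z) = 4z³ + 12z - 4
z₁ = -0.5 − 0.1·(-10.5) = 0.55
z₂ = 0.55 − 0.1·3.2655 = 0.22345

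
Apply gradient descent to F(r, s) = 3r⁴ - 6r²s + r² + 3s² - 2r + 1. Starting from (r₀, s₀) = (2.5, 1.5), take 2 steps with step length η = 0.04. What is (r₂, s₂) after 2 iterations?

∇F = (12r³ - 12rs + 2r - 2, -6r² + 6s)
(r₁, s₁) = (2.5, 1.5) − 0.04·(145.5, -28.5) = (-3.32, 2.64)
(r₂, s₂) = (-3.32, 2.64) − 0.04·(-342.594816, -50.2944) = (10.38379264, 4.651776)

(10.38379264, 4.651776)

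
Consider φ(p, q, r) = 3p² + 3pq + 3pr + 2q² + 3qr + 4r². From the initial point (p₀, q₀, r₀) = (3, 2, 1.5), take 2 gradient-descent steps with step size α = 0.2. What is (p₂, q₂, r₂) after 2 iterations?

(4.26, 3.5, 5.34)

∇φ = (6p + 3q + 3r, 3p + 4q + 3r, 3p + 3q + 8r)
Step 1: at (3, 2, 1.5), ∇φ = (28.5, 21.5, 27) → (3, 2, 1.5) − 0.2·(28.5, 21.5, 27) = (-2.7, -2.3, -3.9)
Step 2: at (-2.7, -2.3, -3.9), ∇φ = (-34.8, -29, -46.2) → (-2.7, -2.3, -3.9) − 0.2·(-34.8, -29, -46.2) = (4.26, 3.5, 5.34)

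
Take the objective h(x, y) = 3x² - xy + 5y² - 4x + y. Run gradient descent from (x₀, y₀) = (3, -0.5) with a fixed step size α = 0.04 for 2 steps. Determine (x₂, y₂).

∇h = (6x - y - 4, -x + 10y + 1)
Step 1: at (3, -0.5), ∇h = (14.5, -7) → (3, -0.5) − 0.04·(14.5, -7) = (2.42, -0.22)
Step 2: at (2.42, -0.22), ∇h = (10.74, -3.62) → (2.42, -0.22) − 0.04·(10.74, -3.62) = (1.9904, -0.0752)

(1.9904, -0.0752)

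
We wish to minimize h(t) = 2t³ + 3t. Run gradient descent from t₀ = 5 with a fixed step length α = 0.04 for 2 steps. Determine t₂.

-1.541056

h′(t) = 6t² + 3
Step 1: h′(5) = 153; t₁ = 5 − 0.04·153 = -1.12
Step 2: h′(-1.12) = 10.5264; t₂ = -1.12 − 0.04·10.5264 = -1.541056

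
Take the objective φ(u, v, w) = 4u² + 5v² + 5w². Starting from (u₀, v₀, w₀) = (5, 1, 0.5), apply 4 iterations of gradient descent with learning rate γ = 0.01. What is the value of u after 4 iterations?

∇φ = (8u, 10v, 10w)
Step 1: at (5, 1, 0.5), ∇φ = (40, 10, 5) → (5, 1, 0.5) − 0.01·(40, 10, 5) = (4.6, 0.9, 0.45)
Step 2: at (4.6, 0.9, 0.45), ∇φ = (36.8, 9, 4.5) → (4.6, 0.9, 0.45) − 0.01·(36.8, 9, 4.5) = (4.232, 0.81, 0.405)
Step 3: at (4.232, 0.81, 0.405), ∇φ = (33.856, 8.1, 4.05) → (4.232, 0.81, 0.405) − 0.01·(33.856, 8.1, 4.05) = (3.89344, 0.729, 0.3645)
Step 4: at (3.89344, 0.729, 0.3645), ∇φ = (31.14752, 7.29, 3.645) → (3.89344, 0.729, 0.3645) − 0.01·(31.14752, 7.29, 3.645) = (3.5819648, 0.6561, 0.32805)
u = 3.5819648

3.5819648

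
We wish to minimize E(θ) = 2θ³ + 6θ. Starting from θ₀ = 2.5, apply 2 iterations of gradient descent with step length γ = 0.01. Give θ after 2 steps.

1.7491465

E′(θ) = 6θ² + 6
Step 1: E′(2.5) = 43.5; θ₁ = 2.5 − 0.01·43.5 = 2.065
Step 2: E′(2.065) = 31.58535; θ₂ = 2.065 − 0.01·31.58535 = 1.7491465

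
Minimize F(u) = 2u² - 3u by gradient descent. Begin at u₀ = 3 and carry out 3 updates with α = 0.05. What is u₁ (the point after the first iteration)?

2.55

F′(u) = 4u - 3
u₁ = 3 − 0.05·9 = 2.55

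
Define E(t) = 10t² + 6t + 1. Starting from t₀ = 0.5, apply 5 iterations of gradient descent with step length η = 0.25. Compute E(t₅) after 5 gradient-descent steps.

E′(t) = 20t + 6
t₁ = 0.5 − 0.25·16 = -3.5
t₂ = -3.5 − 0.25·(-64) = 12.5
t₃ = 12.5 − 0.25·256 = -51.5
t₄ = -51.5 − 0.25·(-1024) = 204.5
t₅ = 204.5 − 0.25·4096 = -819.5
E(-819.5) = 6710886.5

6710886.5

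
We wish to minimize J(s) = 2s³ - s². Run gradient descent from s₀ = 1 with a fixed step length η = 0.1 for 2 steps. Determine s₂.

0.504

J′(s) = 6s² - 2s
Step 1: J′(1) = 4; s₁ = 1 − 0.1·4 = 0.6
Step 2: J′(0.6) = 0.96; s₂ = 0.6 − 0.1·0.96 = 0.504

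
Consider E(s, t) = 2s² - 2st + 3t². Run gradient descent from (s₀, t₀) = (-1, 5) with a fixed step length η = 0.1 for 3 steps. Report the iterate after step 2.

∇E = (4s - 2t, -2s + 6t)
(s₁, t₁) = (-1, 5) − 0.1·(-14, 32) = (0.4, 1.8)
(s₂, t₂) = (0.4, 1.8) − 0.1·(-2, 10) = (0.6, 0.8)

(0.6, 0.8)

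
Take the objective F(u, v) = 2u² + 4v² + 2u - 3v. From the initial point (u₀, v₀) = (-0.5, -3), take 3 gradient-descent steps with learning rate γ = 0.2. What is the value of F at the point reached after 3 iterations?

∇F = (4u + 2, 8v - 3)
Step 1: at (-0.5, -3), ∇F = (0, -27) → (-0.5, -3) − 0.2·(0, -27) = (-0.5, 2.4)
Step 2: at (-0.5, 2.4), ∇F = (0, 16.2) → (-0.5, 2.4) − 0.2·(0, 16.2) = (-0.5, -0.84)
Step 3: at (-0.5, -0.84), ∇F = (0, -9.72) → (-0.5, -0.84) − 0.2·(0, -9.72) = (-0.5, 1.104)
F(-0.5, 1.104) = 1.063264

1.063264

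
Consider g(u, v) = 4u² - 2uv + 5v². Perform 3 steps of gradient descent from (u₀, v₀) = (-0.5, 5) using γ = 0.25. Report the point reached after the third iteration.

∇g = (8u - 2v, -2u + 10v)
Step 1: at (-0.5, 5), ∇g = (-14, 51) → (-0.5, 5) − 0.25·(-14, 51) = (3, -7.75)
Step 2: at (3, -7.75), ∇g = (39.5, -83.5) → (3, -7.75) − 0.25·(39.5, -83.5) = (-6.875, 13.125)
Step 3: at (-6.875, 13.125), ∇g = (-81.25, 145) → (-6.875, 13.125) − 0.25·(-81.25, 145) = (13.4375, -23.125)

(13.4375, -23.125)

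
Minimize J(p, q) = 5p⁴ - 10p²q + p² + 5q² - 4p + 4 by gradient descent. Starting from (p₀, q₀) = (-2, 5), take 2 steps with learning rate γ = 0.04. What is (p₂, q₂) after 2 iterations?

(13.3020416, 7.06336)

∇J = (20p³ - 20pq + 2p - 4, -10p² + 10q)
(p₁, q₁) = (-2, 5) − 0.04·(32, 10) = (-3.28, 4.6)
(p₂, q₂) = (-3.28, 4.6) − 0.04·(-414.55104, -61.584) = (13.3020416, 7.06336)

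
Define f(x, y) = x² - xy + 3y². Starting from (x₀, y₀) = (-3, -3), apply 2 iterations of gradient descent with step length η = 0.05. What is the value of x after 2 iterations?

∇f = (2x - y, -x + 6y)
(x₁, y₁) = (-3, -3) − 0.05·(-3, -15) = (-2.85, -2.25)
(x₂, y₂) = (-2.85, -2.25) − 0.05·(-3.45, -10.65) = (-2.6775, -1.7175)
x = -2.6775

-2.6775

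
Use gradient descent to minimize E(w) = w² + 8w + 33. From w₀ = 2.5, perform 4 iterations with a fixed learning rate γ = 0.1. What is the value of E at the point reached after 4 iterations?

E′(w) = 2w + 8
Step 1: E′(2.5) = 13; w₁ = 2.5 − 0.1·13 = 1.2
Step 2: E′(1.2) = 10.4; w₂ = 1.2 − 0.1·10.4 = 0.16
Step 3: E′(0.16) = 8.32; w₃ = 0.16 − 0.1·8.32 = -0.672
Step 4: E′(-0.672) = 6.656; w₄ = -0.672 − 0.1·6.656 = -1.3376
E(-1.3376) = 24.08837376

24.08837376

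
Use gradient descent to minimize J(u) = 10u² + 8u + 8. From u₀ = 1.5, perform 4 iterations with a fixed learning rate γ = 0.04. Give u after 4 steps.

-0.39696

J′(u) = 20u + 8
u₁ = 1.5 − 0.04·38 = -0.02
u₂ = -0.02 − 0.04·7.6 = -0.324
u₃ = -0.324 − 0.04·1.52 = -0.3848
u₄ = -0.3848 − 0.04·0.304 = -0.39696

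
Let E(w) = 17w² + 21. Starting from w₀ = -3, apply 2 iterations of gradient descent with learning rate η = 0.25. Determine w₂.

E′(w) = 34w
w₁ = -3 − 0.25·(-102) = 22.5
w₂ = 22.5 − 0.25·765 = -168.75

-168.75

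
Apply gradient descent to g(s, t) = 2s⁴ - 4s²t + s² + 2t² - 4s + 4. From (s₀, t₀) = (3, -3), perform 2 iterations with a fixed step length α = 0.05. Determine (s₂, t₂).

(600.96, 25.97)

∇g = (8s³ - 8st + 2s - 4, -4s² + 4t)
(s₁, t₁) = (3, -3) − 0.05·(290, -48) = (-11.5, -0.6)
(s₂, t₂) = (-11.5, -0.6) − 0.05·(-12249.2, -531.4) = (600.96, 25.97)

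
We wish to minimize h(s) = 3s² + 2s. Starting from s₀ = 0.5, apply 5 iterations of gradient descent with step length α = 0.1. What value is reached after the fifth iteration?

h′(s) = 6s + 2
s₁ = 0.5 − 0.1·5 = 0
s₂ = 0 − 0.1·2 = -0.2
s₃ = -0.2 − 0.1·0.8 = -0.28
s₄ = -0.28 − 0.1·0.32 = -0.312
s₅ = -0.312 − 0.1·0.128 = -0.3248

-0.3248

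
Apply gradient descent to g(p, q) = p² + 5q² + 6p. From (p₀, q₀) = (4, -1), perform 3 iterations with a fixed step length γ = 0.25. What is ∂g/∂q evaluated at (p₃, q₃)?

33.75

∇g = (2p + 6, 10q)
Step 1: at (4, -1), ∇g = (14, -10) → (4, -1) − 0.25·(14, -10) = (0.5, 1.5)
Step 2: at (0.5, 1.5), ∇g = (7, 15) → (0.5, 1.5) − 0.25·(7, 15) = (-1.25, -2.25)
Step 3: at (-1.25, -2.25), ∇g = (3.5, -22.5) → (-1.25, -2.25) − 0.25·(3.5, -22.5) = (-2.125, 3.375)
∂g/∂q at (-2.125, 3.375) = 33.75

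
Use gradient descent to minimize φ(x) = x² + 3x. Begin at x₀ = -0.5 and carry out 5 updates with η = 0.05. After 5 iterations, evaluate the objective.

φ′(x) = 2x + 3
Step 1: φ′(-0.5) = 2; x₁ = -0.5 − 0.05·2 = -0.6
Step 2: φ′(-0.6) = 1.8; x₂ = -0.6 − 0.05·1.8 = -0.69
Step 3: φ′(-0.69) = 1.62; x₃ = -0.69 − 0.05·1.62 = -0.771
Step 4: φ′(-0.771) = 1.458; x₄ = -0.771 − 0.05·1.458 = -0.8439
Step 5: φ′(-0.8439) = 1.3122; x₅ = -0.8439 − 0.05·1.3122 = -0.90951
φ(-0.90951) = -1.9013215599

-1.9013215599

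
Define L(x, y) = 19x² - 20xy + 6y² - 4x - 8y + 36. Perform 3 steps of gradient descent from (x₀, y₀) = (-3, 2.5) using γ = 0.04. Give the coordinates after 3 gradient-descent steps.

∇L = (38x - 20y - 4, -20x + 12y - 8)
Step 1: at (-3, 2.5), ∇L = (-168, 82) → (-3, 2.5) − 0.04·(-168, 82) = (3.72, -0.78)
Step 2: at (3.72, -0.78), ∇L = (152.96, -91.76) → (3.72, -0.78) − 0.04·(152.96, -91.76) = (-2.3984, 2.8904)
Step 3: at (-2.3984, 2.8904), ∇L = (-152.9472, 74.6528) → (-2.3984, 2.8904) − 0.04·(-152.9472, 74.6528) = (3.719488, -0.095712)

(3.719488, -0.095712)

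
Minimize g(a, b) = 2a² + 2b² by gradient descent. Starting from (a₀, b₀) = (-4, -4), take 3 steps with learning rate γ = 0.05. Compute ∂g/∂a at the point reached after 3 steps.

∇g = (4a, 4b)
Step 1: at (-4, -4), ∇g = (-16, -16) → (-4, -4) − 0.05·(-16, -16) = (-3.2, -3.2)
Step 2: at (-3.2, -3.2), ∇g = (-12.8, -12.8) → (-3.2, -3.2) − 0.05·(-12.8, -12.8) = (-2.56, -2.56)
Step 3: at (-2.56, -2.56), ∇g = (-10.24, -10.24) → (-2.56, -2.56) − 0.05·(-10.24, -10.24) = (-2.048, -2.048)
∂g/∂a at (-2.048, -2.048) = -8.192

-8.192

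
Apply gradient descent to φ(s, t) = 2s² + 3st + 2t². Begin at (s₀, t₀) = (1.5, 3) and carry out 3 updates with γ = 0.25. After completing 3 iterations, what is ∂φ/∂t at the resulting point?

∇φ = (4s + 3t, 3s + 4t)
(s₁, t₁) = (1.5, 3) − 0.25·(15, 16.5) = (-2.25, -1.125)
(s₂, t₂) = (-2.25, -1.125) − 0.25·(-12.375, -11.25) = (0.84375, 1.6875)
(s₃, t₃) = (0.84375, 1.6875) − 0.25·(8.4375, 9.28125) = (-1.265625, -0.6328125)
∂φ/∂t at (-1.265625, -0.6328125) = -6.328125

-6.328125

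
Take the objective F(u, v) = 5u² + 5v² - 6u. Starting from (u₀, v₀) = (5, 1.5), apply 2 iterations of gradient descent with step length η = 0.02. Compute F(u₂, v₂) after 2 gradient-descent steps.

42.45728

∇F = (10u - 6, 10v)
(u₁, v₁) = (5, 1.5) − 0.02·(44, 15) = (4.12, 1.2)
(u₂, v₂) = (4.12, 1.2) − 0.02·(35.2, 12) = (3.416, 0.96)
F(3.416, 0.96) = 42.45728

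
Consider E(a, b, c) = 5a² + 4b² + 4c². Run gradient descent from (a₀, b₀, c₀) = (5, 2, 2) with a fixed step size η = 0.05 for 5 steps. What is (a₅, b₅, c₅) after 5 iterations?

∇E = (10a, 8b, 8c)
Step 1: at (5, 2, 2), ∇E = (50, 16, 16) → (5, 2, 2) − 0.05·(50, 16, 16) = (2.5, 1.2, 1.2)
Step 2: at (2.5, 1.2, 1.2), ∇E = (25, 9.6, 9.6) → (2.5, 1.2, 1.2) − 0.05·(25, 9.6, 9.6) = (1.25, 0.72, 0.72)
Step 3: at (1.25, 0.72, 0.72), ∇E = (12.5, 5.76, 5.76) → (1.25, 0.72, 0.72) − 0.05·(12.5, 5.76, 5.76) = (0.625, 0.432, 0.432)
Step 4: at (0.625, 0.432, 0.432), ∇E = (6.25, 3.456, 3.456) → (0.625, 0.432, 0.432) − 0.05·(6.25, 3.456, 3.456) = (0.3125, 0.2592, 0.2592)
Step 5: at (0.3125, 0.2592, 0.2592), ∇E = (3.125, 2.0736, 2.0736) → (0.3125, 0.2592, 0.2592) − 0.05·(3.125, 2.0736, 2.0736) = (0.15625, 0.15552, 0.15552)

(0.15625, 0.15552, 0.15552)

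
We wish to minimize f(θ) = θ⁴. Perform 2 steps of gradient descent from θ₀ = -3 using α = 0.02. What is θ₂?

-0.79258368

f′(θ) = 4θ³
Step 1: f′(-3) = -108; θ₁ = -3 − 0.02·(-108) = -0.84
Step 2: f′(-0.84) = -2.370816; θ₂ = -0.84 − 0.02·(-2.370816) = -0.79258368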